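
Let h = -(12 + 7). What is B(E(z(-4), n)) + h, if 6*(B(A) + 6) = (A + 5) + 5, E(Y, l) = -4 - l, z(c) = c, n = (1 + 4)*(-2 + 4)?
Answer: -77/3 ≈ -25.667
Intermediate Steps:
n = 10 (n = 5*2 = 10)
h = -19 (h = -1*19 = -19)
B(A) = -13/3 + A/6 (B(A) = -6 + ((A + 5) + 5)/6 = -6 + ((5 + A) + 5)/6 = -6 + (10 + A)/6 = -6 + (5/3 + A/6) = -13/3 + A/6)
B(E(z(-4), n)) + h = (-13/3 + (-4 - 1*10)/6) - 19 = (-13/3 + (-4 - 10)/6) - 19 = (-13/3 + (⅙)*(-14)) - 19 = (-13/3 - 7/3) - 19 = -20/3 - 19 = -77/3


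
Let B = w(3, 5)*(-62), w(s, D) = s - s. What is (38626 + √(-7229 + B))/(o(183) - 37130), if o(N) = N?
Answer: -38626/36947 - I*√7229/36947 ≈ -1.0454 - 0.0023012*I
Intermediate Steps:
w(s, D) = 0
B = 0 (B = 0*(-62) = 0)
(38626 + √(-7229 + B))/(o(183) - 37130) = (38626 + √(-7229 + 0))/(183 - 37130) = (38626 + √(-7229))/(-36947) = (38626 + I*√7229)*(-1/36947) = -38626/36947 - I*√7229/36947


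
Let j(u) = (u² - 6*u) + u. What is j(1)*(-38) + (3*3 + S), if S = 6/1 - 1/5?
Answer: 834/5 ≈ 166.80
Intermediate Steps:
j(u) = u² - 5*u
S = 29/5 (S = 6*1 - 1*⅕ = 6 - ⅕ = 29/5 ≈ 5.8000)
j(1)*(-38) + (3*3 + S) = (1*(-5 + 1))*(-38) + (3*3 + 29/5) = (1*(-4))*(-38) + (9 + 29/5) = -4*(-38) + 74/5 = 152 + 74/5 = 834/5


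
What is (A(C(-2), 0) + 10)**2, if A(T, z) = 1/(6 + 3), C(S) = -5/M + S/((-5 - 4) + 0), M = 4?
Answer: 8281/81 ≈ 102.23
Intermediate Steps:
C(S) = -5/4 - S/9 (C(S) = -5/4 + S/((-5 - 4) + 0) = -5*1/4 + S/(-9 + 0) = -5/4 + S/(-9) = -5/4 + S*(-1/9) = -5/4 - S/9)
A(T, z) = 1/9
(A(C(-2), 0) + 10)**2 = (1/9 + 10)**2 = (91/9)**2 = 8281/81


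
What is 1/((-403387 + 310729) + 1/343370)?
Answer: -343370/31815977459 ≈ -1.0792e-5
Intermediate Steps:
1/((-403387 + 310729) + 1/343370) = 1/(-92658 + 1/343370) = 1/(-31815977459/343370) = -343370/31815977459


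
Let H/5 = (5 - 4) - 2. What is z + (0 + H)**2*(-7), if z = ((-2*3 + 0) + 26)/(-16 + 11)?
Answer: -179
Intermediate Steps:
z = -4 (z = ((-6 + 0) + 26)/(-5) = (-6 + 26)*(-1/5) = 20*(-1/5) = -4)
H = -5 (H = 5*((5 - 4) - 2) = 5*(1 - 2) = 5*(-1) = -5)
z + (0 + H)**2*(-7) = -4 + (0 - 5)**2*(-7) = -4 + (-5)**2*(-7) = -4 + 25*(-7) = -4 - 175 = -179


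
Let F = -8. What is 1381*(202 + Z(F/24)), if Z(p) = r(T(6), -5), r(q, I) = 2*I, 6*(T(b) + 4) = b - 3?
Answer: 265152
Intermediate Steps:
T(b) = -9/2 + b/6 (T(b) = -4 + (b - 3)/6 = -4 + (-3 + b)/6 = -4 + (-½ + b/6) = -9/2 + b/6)
Z(p) = -10 (Z(p) = 2*(-5) = -10)
1381*(202 + Z(F/24)) = 1381*(202 - 10) = 1381*192 = 265152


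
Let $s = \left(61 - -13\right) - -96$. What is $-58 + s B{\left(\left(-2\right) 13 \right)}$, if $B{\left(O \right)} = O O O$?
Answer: $-2987978$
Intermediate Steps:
$B{\left(O \right)} = O^{3}$ ($B{\left(O \right)} = O^{2} O = O^{3}$)
$s = 170$ ($s = \left(61 + 13\right) + 96 = 74 + 96 = 170$)
$-58 + s B{\left(\left(-2\right) 13 \right)} = -58 + 170 \left(\left(-2\right) 13\right)^{3} = -58 + 170 \left(-26\right)^{3} = -58 + 170 \left(-17576\right) = -58 - 2987920 = -2987978$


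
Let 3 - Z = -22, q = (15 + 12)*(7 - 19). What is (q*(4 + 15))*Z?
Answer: -153900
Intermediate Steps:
q = -324 (q = 27*(-12) = -324)
Z = 25 (Z = 3 - 1*(-22) = 3 + 22 = 25)
(q*(4 + 15))*Z = -324*(4 + 15)*25 = -324*19*25 = -6156*25 = -153900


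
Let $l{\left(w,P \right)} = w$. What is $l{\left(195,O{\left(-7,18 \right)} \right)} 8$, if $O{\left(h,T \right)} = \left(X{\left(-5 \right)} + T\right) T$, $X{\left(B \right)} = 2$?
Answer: $1560$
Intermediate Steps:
$O{\left(h,T \right)} = T \left(2 + T\right)$ ($O{\left(h,T \right)} = \left(2 + T\right) T = T \left(2 + T\right)$)
$l{\left(195,O{\left(-7,18 \right)} \right)} 8 = 195 \cdot 8 = 1560$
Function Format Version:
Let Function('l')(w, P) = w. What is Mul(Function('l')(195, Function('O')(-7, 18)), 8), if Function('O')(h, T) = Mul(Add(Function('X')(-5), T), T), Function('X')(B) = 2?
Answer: 1560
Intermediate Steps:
Function('O')(h, T) = Mul(T, Add(2, T)) (Function('O')(h, T) = Mul(Add(2, T), T) = Mul(T, Add(2, T)))
Mul(Function('l')(195, Function('O')(-7, 18)), 8) = Mul(195, 8) = 1560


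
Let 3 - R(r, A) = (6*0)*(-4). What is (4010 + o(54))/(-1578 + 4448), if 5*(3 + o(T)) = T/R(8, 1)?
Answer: 20053/14350 ≈ 1.3974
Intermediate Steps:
R(r, A) = 3 (R(r, A) = 3 - 6*0*(-4) = 3 - 0*(-4) = 3 - 1*0 = 3 + 0 = 3)
o(T) = -3 + T/15 (o(T) = -3 + (T/3)/5 = -3 + T/15)
(4010 + o(54))/(-1578 + 4448) = (4010 + (-3 + (1/15)*54))/(-1578 + 4448) = (4010 + (-3 + 18/5))/2870 = (4010 + ⅗)*(1/2870) = (20053/5)*(1/2870) = 20053/14350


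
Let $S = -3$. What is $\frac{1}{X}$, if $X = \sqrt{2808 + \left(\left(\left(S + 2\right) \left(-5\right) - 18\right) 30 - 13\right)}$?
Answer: $\frac{\sqrt{2405}}{2405} \approx 0.020391$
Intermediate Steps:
$X = \sqrt{2405}$ ($X = \sqrt{2808 + \left(\left(\left(-3 + 2\right) \left(-5\right) - 18\right) 30 - 13\right)} = \sqrt{2808 + \left(\left(\left(-1\right) \left(-5\right) - 18\right) 30 - 13\right)} = \sqrt{2808 + \left(\left(5 - 18\right) 30 - 13\right)} = \sqrt{2808 - 403} = \sqrt{2405} \approx 49.041$)
$\frac{1}{X} = \frac{1}{\sqrt{2405}} = \frac{\sqrt{2405}}{2405}$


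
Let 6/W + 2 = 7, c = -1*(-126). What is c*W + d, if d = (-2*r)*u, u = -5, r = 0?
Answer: 756/5 ≈ 151.20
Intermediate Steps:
c = 126
W = 6/5 (W = 6/(-2 + 7) = 6/5 ≈ 1.2000)
d = 0 (d = -2*0*(-5) = 0*(-5) = 0)
c*W + d = 126*(6/5) + 0 = 756/5 + 0 = 756/5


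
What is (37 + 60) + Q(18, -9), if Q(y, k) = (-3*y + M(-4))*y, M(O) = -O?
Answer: -803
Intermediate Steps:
Q(y, k) = y*(4 - 3*y) (Q(y, k) = (-3*y - 1*(-4))*y = (-3*y + 4)*y = (4 - 3*y)*y = y*(4 - 3*y))
(37 + 60) + Q(18, -9) = (37 + 60) + 18*(4 - 3*18) = 97 + 18*(4 - 54) = 97 + 18*(-50) = 97 - 900 = -803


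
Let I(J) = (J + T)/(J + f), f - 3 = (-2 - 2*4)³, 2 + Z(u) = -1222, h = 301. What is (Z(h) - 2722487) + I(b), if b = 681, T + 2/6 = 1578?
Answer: -645521201/237 ≈ -2.7237e+6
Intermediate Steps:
T = 4733/3 (T = -⅓ + 1578 = 4733/3 ≈ 1577.7)
Z(u) = -1224 (Z(u) = -2 - 1222 = -1224)
f = -997 (f = 3 + (-2 - 2*4)³ = 3 + (-2 - 8)³ = 3 + (-10)³ = 3 - 1000 = -997)
I(J) = (4733/3 + J)/(-997 + J) (I(J) = (J + 4733/3)/(J - 997) = (4733/3 + J)/(-997 + J))
(Z(h) - 2722487) + I(b) = (-1224 - 2722487) + (4733/3 + 681)/(-997 + 681) = -2723711 + (6776/3)/(-316) = -2723711 - 1/316*6776/3 = -2723711 - 1694/237 = -645521201/237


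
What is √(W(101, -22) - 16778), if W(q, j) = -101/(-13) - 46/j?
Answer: 2*I*√85722923/143 ≈ 129.49*I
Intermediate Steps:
W(q, j) = 101/13 - 46/j (W(q, j) = -101*(-1/13) - 46/j = 101/13 - 46/j)
√(W(101, -22) - 16778) = √((101/13 - 46/(-22)) - 16778) = √((101/13 - 46*(-1/22)) - 16778) = √((101/13 + 23/11) - 16778) = √(1410/143 - 16778) = √(-2397844/143) = 2*I*√85722923/143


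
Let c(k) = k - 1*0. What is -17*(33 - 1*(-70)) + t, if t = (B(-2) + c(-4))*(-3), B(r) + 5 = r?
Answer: -1718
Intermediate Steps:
B(r) = -5 + r
c(k) = k (c(k) = k + 0 = k)
t = 33 (t = ((-5 - 2) - 4)*(-3) = (-7 - 4)*(-3) = -11*(-3) = 33)
-17*(33 - 1*(-70)) + t = -17*(33 - 1*(-70)) + 33 = -17*(33 + 70) + 33 = -17*103 + 33 = -1751 + 33 = -1718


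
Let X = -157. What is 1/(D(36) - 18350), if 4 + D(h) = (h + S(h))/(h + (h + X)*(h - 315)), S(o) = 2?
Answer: -33795/620273392 ≈ -5.4484e-5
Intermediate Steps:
D(h) = -4 + (2 + h)/(h + (-315 + h)*(-157 + h)) (D(h) = -4 + (h + 2)/(h + (h - 157)*(h - 315)) = -4 + (2 + h)/(h + (-157 + h)*(-315 + h)) = -4 + (2 + h)/(h + (-315 + h)*(-157 + h)))
1/(D(36) - 18350) = 1/((-197818 - 4*36² + 1885*36)/(49455 + 36² - 471*36) - 18350) = 1/((-197818 - 4*1296 + 67860)/(49455 + 1296 - 16956) - 18350) = 1/((-197818 - 5184 + 67860)/33795 - 18350) = 1/((1/33795)*(-135142) - 18350) = 1/(-135142/33795 - 18350) = 1/(-620273392/33795) = -33795/620273392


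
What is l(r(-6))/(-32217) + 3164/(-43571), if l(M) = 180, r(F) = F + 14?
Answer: -36592456/467908969 ≈ -0.078204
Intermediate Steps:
r(F) = 14 + F
l(r(-6))/(-32217) + 3164/(-43571) = 180/(-32217) + 3164/(-43571) = 180*(-1/32217) + 3164*(-1/43571) = -60/10739 - 3164/43571 = -36592456/467908969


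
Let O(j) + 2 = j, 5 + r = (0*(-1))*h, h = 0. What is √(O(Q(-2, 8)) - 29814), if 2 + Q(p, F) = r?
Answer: I*√29823 ≈ 172.69*I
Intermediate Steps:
r = -5 (r = -5 + (0*(-1))*0 = -5 + 0*0 = -5 + 0 = -5)
Q(p, F) = -7 (Q(p, F) = -2 - 5 = -7)
O(j) = -2 + j
√(O(Q(-2, 8)) - 29814) = √((-2 - 7) - 29814) = √(-9 - 29814) = √(-29823) = I*√29823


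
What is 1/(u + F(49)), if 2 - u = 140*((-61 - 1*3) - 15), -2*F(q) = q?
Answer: 2/22075 ≈ 9.0600e-5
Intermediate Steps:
F(q) = -q/2
u = 11062 (u = 2 - 140*((-61 - 1*3) - 15) = 2 - 140*((-61 - 3) - 15) = 2 - 140*(-64 - 15) = 2 - 140*(-79) = 2 - 1*(-11060) = 2 + 11060 = 11062)
1/(u + F(49)) = 1/(11062 - ½*49) = 1/(11062 - 49/2) = 1/(22075/2) = 2/22075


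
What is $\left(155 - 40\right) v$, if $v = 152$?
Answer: $17480$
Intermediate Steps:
$\left(155 - 40\right) v = \left(155 - 40\right) 152 = 115 \cdot 152 = 17480$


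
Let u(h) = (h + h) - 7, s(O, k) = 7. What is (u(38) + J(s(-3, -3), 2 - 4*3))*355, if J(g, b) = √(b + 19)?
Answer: 25560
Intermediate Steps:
u(h) = -7 + 2*h (u(h) = 2*h - 7 = -7 + 2*h)
J(g, b) = √(19 + b)
(u(38) + J(s(-3, -3), 2 - 4*3))*355 = ((-7 + 2*38) + √(19 + (2 - 4*3)))*355 = ((-7 + 76) + √(19 + (2 - 12)))*355 = (69 + √(19 - 10))*355 = (69 + √9)*355 = (69 + 3)*355 = 72*355 = 25560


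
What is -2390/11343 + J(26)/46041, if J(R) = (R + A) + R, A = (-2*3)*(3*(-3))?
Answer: -12092848/58027007 ≈ -0.20840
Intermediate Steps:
A = 54 (A = -6*(-9) = 54)
J(R) = 54 + 2*R (J(R) = (R + 54) + R = (54 + R) + R = 54 + 2*R)
-2390/11343 + J(26)/46041 = -2390/11343 + (54 + 2*26)/46041 = -2390*1/11343 + (54 + 52)*(1/46041) = -2390/11343 + 106*(1/46041) = -2390/11343 + 106/46041 = -12092848/58027007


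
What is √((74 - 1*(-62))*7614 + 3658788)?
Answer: 6*√130397 ≈ 2166.6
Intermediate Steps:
√((74 - 1*(-62))*7614 + 3658788) = √((74 + 62)*7614 + 3658788) = √(136*7614 + 3658788) = √(1035504 + 3658788) = √4694292 = 6*√130397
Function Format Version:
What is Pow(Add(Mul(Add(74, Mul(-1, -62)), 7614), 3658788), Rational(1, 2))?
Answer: Mul(6, Pow(130397, Rational(1, 2))) ≈ 2166.6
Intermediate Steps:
Pow(Add(Mul(Add(74, Mul(-1, -62)), 7614), 3658788), Rational(1, 2)) = Pow(Add(Mul(Add(74, 62), 7614), 3658788), Rational(1, 2)) = Pow(Add(Mul(136, 7614), 3658788), Rational(1, 2)) = Pow(Add(1035504, 3658788), Rational(1, 2)) = Pow(4694292, Rational(1, 2)) = Mul(6, Pow(130397, Rational(1, 2)))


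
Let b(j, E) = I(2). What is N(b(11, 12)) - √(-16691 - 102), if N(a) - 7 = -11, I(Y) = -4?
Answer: -4 - I*√16793 ≈ -4.0 - 129.59*I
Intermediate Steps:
b(j, E) = -4
N(a) = -4 (N(a) = 7 - 11 = -4)
N(b(11, 12)) - √(-16691 - 102) = -4 - √(-16691 - 102) = -4 - √(-16793) = -4 - I*√16793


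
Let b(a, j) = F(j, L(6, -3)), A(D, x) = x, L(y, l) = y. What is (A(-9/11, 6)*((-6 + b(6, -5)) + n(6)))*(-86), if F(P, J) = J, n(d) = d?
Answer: -3096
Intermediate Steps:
b(a, j) = 6
(A(-9/11, 6)*((-6 + b(6, -5)) + n(6)))*(-86) = (6*((-6 + 6) + 6))*(-86) = (6*(0 + 6))*(-86) = (6*6)*(-86) = 36*(-86) = -3096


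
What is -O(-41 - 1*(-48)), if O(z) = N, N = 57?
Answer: -57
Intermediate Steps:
O(z) = 57
-O(-41 - 1*(-48)) = -1*57 = -57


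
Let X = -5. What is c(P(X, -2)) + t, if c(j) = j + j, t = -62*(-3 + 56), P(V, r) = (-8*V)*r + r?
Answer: -3450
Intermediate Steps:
P(V, r) = r - 8*V*r (P(V, r) = -8*V*r + r = r - 8*V*r)
t = -3286 (t = -62*53 = -3286)
c(j) = 2*j
c(P(X, -2)) + t = 2*(-2*(1 - 8*(-5))) - 3286 = 2*(-2*(1 + 40)) - 3286 = 2*(-2*41) - 3286 = 2*(-82) - 3286 = -164 - 3286 = -3450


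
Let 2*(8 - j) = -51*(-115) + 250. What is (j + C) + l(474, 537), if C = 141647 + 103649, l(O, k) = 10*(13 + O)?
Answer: 494233/2 ≈ 2.4712e+5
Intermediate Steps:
l(O, k) = 130 + 10*O
j = -6099/2 (j = 8 - (-51*(-115) + 250)/2 = 8 - (5865 + 250)/2 = 8 - 1/2*6115 = 8 - 6115/2 = -6099/2 ≈ -3049.5)
C = 245296
(j + C) + l(474, 537) = (-6099/2 + 245296) + (130 + 10*474) = 484493/2 + (130 + 4740) = 484493/2 + 4870 = 494233/2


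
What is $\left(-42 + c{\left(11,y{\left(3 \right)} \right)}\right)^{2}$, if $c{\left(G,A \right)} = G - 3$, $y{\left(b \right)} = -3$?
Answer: $1156$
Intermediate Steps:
$c{\left(G,A \right)} = -3 + G$
$\left(-42 + c{\left(11,y{\left(3 \right)} \right)}\right)^{2} = \left(-42 + \left(-3 + 11\right)\right)^{2} = \left(-42 + 8\right)^{2} = \left(-34\right)^{2} = 1156$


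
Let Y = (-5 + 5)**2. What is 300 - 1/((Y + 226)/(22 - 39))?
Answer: 67817/226 ≈ 300.08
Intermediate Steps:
Y = 0 (Y = 0**2 = 0)
300 - 1/((Y + 226)/(22 - 39)) = 300 - 1/((0 + 226)/(22 - 39)) = 300 - 1/(226/(-17)) = 300 - 1/(226*(-1/17)) = 300 - 1/(-226/17) = 300 - 1*(-17/226) = 300 + 17/226 = 67817/226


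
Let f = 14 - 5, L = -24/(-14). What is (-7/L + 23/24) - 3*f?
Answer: -241/8 ≈ -30.125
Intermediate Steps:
L = 12/7 (L = -24*(-1/14) = 12/7 ≈ 1.7143)
f = 9
(-7/L + 23/24) - 3*f = (-7/12/7 + 23/24) - 3*9 = (-7*7/12 + 23*(1/24)) - 27 = (-49/12 + 23/24) - 27 = -25/8 - 27 = -241/8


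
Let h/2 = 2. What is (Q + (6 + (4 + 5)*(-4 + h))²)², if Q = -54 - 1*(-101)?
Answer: 6889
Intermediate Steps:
h = 4 (h = 2*2 = 4)
Q = 47 (Q = -54 + 101 = 47)
(Q + (6 + (4 + 5)*(-4 + h))²)² = (47 + (6 + (4 + 5)*(-4 + 4))²)² = (47 + (6 + 9*0)²)² = (47 + (6 + 0)²)² = (47 + 6²)² = (47 + 36)² = 83² = 6889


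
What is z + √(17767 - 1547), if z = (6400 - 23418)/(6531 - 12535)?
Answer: 8509/3002 + 2*√4055 ≈ 130.19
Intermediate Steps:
z = 8509/3002 (z = -17018/(-6004) = -17018*(-1/6004) = 8509/3002 ≈ 2.8344)
z + √(17767 - 1547) = 8509/3002 + √(17767 - 1547) = 8509/3002 + √16220 = 8509/3002 + 2*√4055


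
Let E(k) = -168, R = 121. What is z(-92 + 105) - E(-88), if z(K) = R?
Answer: 289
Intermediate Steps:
z(K) = 121
z(-92 + 105) - E(-88) = 121 - 1*(-168) = 121 + 168 = 289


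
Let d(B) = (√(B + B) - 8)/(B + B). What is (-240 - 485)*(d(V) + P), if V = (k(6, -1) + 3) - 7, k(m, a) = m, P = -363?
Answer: 528525/2 ≈ 2.6426e+5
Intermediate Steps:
V = 2 (V = (6 + 3) - 7 = 9 - 7 = 2)
d(B) = (-8 + √2*√B)/(2*B) (d(B) = (√(2*B) - 8)/((2*B)) = (√2*√B - 8)*(1/(2*B)) = (-8 + √2*√B)*(1/(2*B)) = (-8 + √2*√B)/(2*B))
(-240 - 485)*(d(V) + P) = (-240 - 485)*((-4/2 + √2/(2*√2)) - 363) = -725*((-4*½ + √2*(√2/2)/2) - 363) = -725*((-2 + ½) - 363) = -725*(-3/2 - 363) = -725*(-729/2) = 528525/2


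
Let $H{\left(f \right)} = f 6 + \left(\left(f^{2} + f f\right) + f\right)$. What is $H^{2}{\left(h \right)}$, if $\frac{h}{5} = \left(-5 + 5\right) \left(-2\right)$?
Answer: $0$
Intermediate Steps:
$h = 0$ ($h = 5 \left(-5 + 5\right) \left(-2\right) = 5 \cdot 0 \left(-2\right) = 5 \cdot 0 = 0$)
$H{\left(f \right)} = 2 f^{2} + 7 f$ ($H{\left(f \right)} = 6 f + \left(\left(f^{2} + f^{2}\right) + f\right) = 6 f + \left(2 f^{2} + f\right) = 6 f + \left(f + 2 f^{2}\right) = 2 f^{2} + 7 f$)
$H^{2}{\left(h \right)} = \left(0 \left(7 + 2 \cdot 0\right)\right)^{2} = \left(0 \left(7 + 0\right)\right)^{2} = \left(0 \cdot 7\right)^{2} = 0^{2} = 0$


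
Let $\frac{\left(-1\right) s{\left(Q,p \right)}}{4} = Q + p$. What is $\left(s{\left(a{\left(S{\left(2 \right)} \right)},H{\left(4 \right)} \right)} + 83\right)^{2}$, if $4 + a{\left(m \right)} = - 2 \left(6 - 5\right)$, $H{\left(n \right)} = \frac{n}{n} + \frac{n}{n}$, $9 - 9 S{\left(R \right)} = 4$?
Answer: $9801$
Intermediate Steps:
$S{\left(R \right)} = \frac{5}{9}$ ($S{\left(R \right)} = 1 - \frac{4}{9} = \frac{5}{9}$)
$H{\left(n \right)} = 2$ ($H{\left(n \right)} = 1 + 1 = 2$)
$a{\left(m \right)} = -6$ ($a{\left(m \right)} = -4 - 2 \left(6 - 5\right) = -4 - 2 = -6$)
$s{\left(Q,p \right)} = - 4 Q - 4 p$ ($s{\left(Q,p \right)} = - 4 \left(Q + p\right) = - 4 Q - 4 p$)
$\left(s{\left(a{\left(S{\left(2 \right)} \right)},H{\left(4 \right)} \right)} + 83\right)^{2} = \left(\left(\left(-4\right) \left(-6\right) - 8\right) + 83\right)^{2} = \left(\left(24 - 8\right) + 83\right)^{2} = \left(16 + 83\right)^{2} = 99^{2} = 9801$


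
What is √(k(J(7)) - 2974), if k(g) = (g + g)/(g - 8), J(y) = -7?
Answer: 2*I*√167235/15 ≈ 54.526*I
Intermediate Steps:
k(g) = 2*g/(-8 + g) (k(g) = (2*g)/(-8 + g) = 2*g/(-8 + g))
√(k(J(7)) - 2974) = √(2*(-7)/(-8 - 7) - 2974) = √(2*(-7)/(-15) - 2974) = √(2*(-7)*(-1/15) - 2974) = √(14/15 - 2974) = √(-44596/15) = 2*I*√167235/15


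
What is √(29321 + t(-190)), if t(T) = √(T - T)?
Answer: √29321 ≈ 171.23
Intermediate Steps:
t(T) = 0 (t(T) = √0 = 0)
√(29321 + t(-190)) = √(29321 + 0) = √29321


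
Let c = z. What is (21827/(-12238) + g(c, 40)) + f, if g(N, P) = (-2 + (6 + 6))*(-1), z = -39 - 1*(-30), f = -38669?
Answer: -473375429/12238 ≈ -38681.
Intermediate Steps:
z = -9 (z = -39 + 30 = -9)
c = -9
g(N, P) = -10 (g(N, P) = (-2 + 12)*(-1) = 10*(-1) = -10)
(21827/(-12238) + g(c, 40)) + f = (21827/(-12238) - 10) - 38669 = (21827*(-1/12238) - 10) - 38669 = (-21827/12238 - 10) - 38669 = -144207/12238 - 38669 = -473375429/12238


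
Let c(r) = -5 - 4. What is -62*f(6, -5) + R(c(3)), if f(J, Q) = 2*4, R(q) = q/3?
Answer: -499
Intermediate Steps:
c(r) = -9
R(q) = q/3 (R(q) = q*(⅓) = q/3)
f(J, Q) = 8
-62*f(6, -5) + R(c(3)) = -62*8 + (⅓)*(-9) = -496 - 3 = -499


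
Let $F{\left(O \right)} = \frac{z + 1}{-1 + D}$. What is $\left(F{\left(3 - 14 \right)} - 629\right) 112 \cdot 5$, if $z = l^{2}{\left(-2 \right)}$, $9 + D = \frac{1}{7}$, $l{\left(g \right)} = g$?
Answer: $- \frac{24324160}{69} \approx -3.5252 \cdot 10^{5}$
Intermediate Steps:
$D = - \frac{62}{7}$ ($D = -9 + \frac{1}{7} = - \frac{62}{7} \approx -8.8571$)
$z = 4$ ($z = \left(-2\right)^{2} = 4$)
$F{\left(O \right)} = - \frac{35}{69}$ ($F{\left(O \right)} = \frac{4 + 1}{-1 - \frac{62}{7}} = \frac{5}{- \frac{69}{7}} = 5 \left(- \frac{7}{69}\right) = - \frac{35}{69}$)
$\left(F{\left(3 - 14 \right)} - 629\right) 112 \cdot 5 = \left(- \frac{35}{69} - 629\right) 112 \cdot 5 = \left(- \frac{43436}{69}\right) 560 = - \frac{24324160}{69}$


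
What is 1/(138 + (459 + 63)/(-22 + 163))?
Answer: 47/6660 ≈ 0.0070571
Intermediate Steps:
1/(138 + (459 + 63)/(-22 + 163)) = 1/(138 + 522/141) = 1/(138 + 522*(1/141)) = 1/(138 + 174/47) = 1/(6660/47) = 47/6660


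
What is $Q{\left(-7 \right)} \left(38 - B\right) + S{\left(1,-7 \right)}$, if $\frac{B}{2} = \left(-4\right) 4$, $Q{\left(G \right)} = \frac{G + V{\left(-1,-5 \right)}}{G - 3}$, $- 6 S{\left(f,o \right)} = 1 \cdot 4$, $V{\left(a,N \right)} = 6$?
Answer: $\frac{19}{3} \approx 6.3333$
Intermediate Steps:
$S{\left(f,o \right)} = - \frac{2}{3}$ ($S{\left(f,o \right)} = - \frac{1 \cdot 4}{6} = \left(- \frac{1}{6}\right) 4 = - \frac{2}{3}$)
$Q{\left(G \right)} = \frac{6 + G}{-3 + G}$ ($Q{\left(G \right)} = \frac{G + 6}{G - 3} = \frac{6 + G}{-3 + G}$)
$B = -32$ ($B = 2 \left(\left(-4\right) 4\right) = 2 \left(-16\right) = -32$)
$Q{\left(-7 \right)} \left(38 - B\right) + S{\left(1,-7 \right)} = \frac{6 - 7}{-3 - 7} \left(38 - -32\right) - \frac{2}{3} = \frac{1}{-10} \left(-1\right) \left(38 + 32\right) - \frac{2}{3} = \left(- \frac{1}{10}\right) \left(-1\right) 70 - \frac{2}{3} = \frac{1}{10} \cdot 70 - \frac{2}{3} = 7 - \frac{2}{3} = \frac{19}{3}$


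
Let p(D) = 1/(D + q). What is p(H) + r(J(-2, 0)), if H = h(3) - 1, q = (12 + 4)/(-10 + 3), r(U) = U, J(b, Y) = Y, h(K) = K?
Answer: -7/2 ≈ -3.5000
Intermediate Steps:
q = -16/7 (q = 16/(-7) = 16*(-1/7) = -16/7 ≈ -2.2857)
H = 2 (H = 3 - 1 = 2)
p(D) = 1/(-16/7 + D) (p(D) = 1/(D - 16/7) = 1/(-16/7 + D))
p(H) + r(J(-2, 0)) = 7/(-16 + 7*2) + 0 = 7/(-16 + 14) + 0 = 7/(-2) + 0 = 7*(-1/2) + 0 = -7/2 + 0 = -7/2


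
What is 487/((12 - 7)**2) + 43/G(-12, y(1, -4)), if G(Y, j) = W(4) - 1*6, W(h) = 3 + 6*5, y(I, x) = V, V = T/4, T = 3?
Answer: 14224/675 ≈ 21.073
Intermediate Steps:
V = 3/4 ≈ 0.75000
y(I, x) = 3/4
W(h) = 33 (W(h) = 3 + 30 = 33)
G(Y, j) = 27 (G(Y, j) = 33 - 1*6 = 33 - 6 = 27)
487/((12 - 7)**2) + 43/G(-12, y(1, -4)) = 487/((12 - 7)**2) + 43/27 = 487/(5**2) + 43*(1/27) = 487/25 + 43/27 = 14224/675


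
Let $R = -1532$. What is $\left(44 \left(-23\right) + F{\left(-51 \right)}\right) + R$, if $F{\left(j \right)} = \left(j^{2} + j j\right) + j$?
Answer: $2607$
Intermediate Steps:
$F{\left(j \right)} = j + 2 j^{2}$ ($F{\left(j \right)} = \left(j^{2} + j^{2}\right) + j = 2 j^{2} + j = j + 2 j^{2}$)
$\left(44 \left(-23\right) + F{\left(-51 \right)}\right) + R = \left(44 \left(-23\right) - 51 \left(1 + 2 \left(-51\right)\right)\right) - 1532 = \left(-1012 - 51 \left(1 - 102\right)\right) - 1532 = \left(-1012 - -5151\right) - 1532 = \left(-1012 + 5151\right) - 1532 = 4139 - 1532 = 2607$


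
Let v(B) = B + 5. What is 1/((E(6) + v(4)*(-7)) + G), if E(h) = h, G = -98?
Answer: -1/155 ≈ -0.0064516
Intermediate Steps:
v(B) = 5 + B
1/((E(6) + v(4)*(-7)) + G) = 1/((6 + (5 + 4)*(-7)) - 98) = 1/((6 + 9*(-7)) - 98) = 1/((6 - 63) - 98) = 1/(-57 - 98) = 1/(-155) = -1/155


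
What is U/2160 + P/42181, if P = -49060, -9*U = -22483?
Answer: -5370977/819998640 ≈ -0.0065500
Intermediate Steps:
U = 22483/9 (U = -⅑*(-22483) = 22483/9 ≈ 2498.1)
U/2160 + P/42181 = (22483/9)/2160 - 49060/42181 = (22483/9)*(1/2160) - 49060*1/42181 = 22483/19440 - 49060/42181 = -5370977/819998640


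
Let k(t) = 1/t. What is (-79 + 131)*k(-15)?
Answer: -52/15 ≈ -3.4667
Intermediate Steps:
(-79 + 131)*k(-15) = (-79 + 131)/(-15) = 52*(-1/15) = -52/15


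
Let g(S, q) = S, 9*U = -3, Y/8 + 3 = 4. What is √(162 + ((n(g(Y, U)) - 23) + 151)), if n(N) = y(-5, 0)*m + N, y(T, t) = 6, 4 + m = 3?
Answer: 2*√73 ≈ 17.088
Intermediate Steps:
m = -1 (m = -4 + 3 = -1)
Y = 8 (Y = -24 + 8*4 = -24 + 32 = 8)
U = -⅓ (U = (⅑)*(-3) = -⅓ ≈ -0.33333)
n(N) = -6 + N (n(N) = 6*(-1) + N = -6 + N)
√(162 + ((n(g(Y, U)) - 23) + 151)) = √(162 + (((-6 + 8) - 23) + 151)) = √(162 + ((2 - 23) + 151)) = √(162 + (-21 + 151)) = √(162 + 130) = √292 = 2*√73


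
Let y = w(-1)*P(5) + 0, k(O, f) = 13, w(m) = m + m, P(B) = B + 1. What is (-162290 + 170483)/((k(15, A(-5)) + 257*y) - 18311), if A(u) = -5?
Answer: -8193/21382 ≈ -0.38317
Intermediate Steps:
P(B) = 1 + B
w(m) = 2*m
y = -12 (y = (2*(-1))*(1 + 5) + 0 = -2*6 + 0 = -12 + 0 = -12)
(-162290 + 170483)/((k(15, A(-5)) + 257*y) - 18311) = (-162290 + 170483)/((13 + 257*(-12)) - 18311) = 8193/((13 - 3084) - 18311) = 8193/(-3071 - 18311) = 8193/(-21382) = 8193*(-1/21382) = -8193/21382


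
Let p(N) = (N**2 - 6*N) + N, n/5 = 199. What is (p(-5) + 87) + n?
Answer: 1132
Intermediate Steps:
n = 995 (n = 5*199 = 995)
p(N) = N**2 - 5*N
(p(-5) + 87) + n = (-5*(-5 - 5) + 87) + 995 = (-5*(-10) + 87) + 995 = (50 + 87) + 995 = 137 + 995 = 1132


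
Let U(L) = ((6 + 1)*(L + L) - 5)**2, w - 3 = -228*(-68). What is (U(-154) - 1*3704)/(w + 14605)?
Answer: 4666217/30112 ≈ 154.96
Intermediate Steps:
w = 15507 (w = 3 - 228*(-68) = 3 + 15504 = 15507)
U(L) = (-5 + 14*L)**2 (U(L) = (7*(2*L) - 5)**2 = (14*L - 5)**2 = (-5 + 14*L)**2)
(U(-154) - 1*3704)/(w + 14605) = ((-5 + 14*(-154))**2 - 1*3704)/(15507 + 14605) = ((-5 - 2156)**2 - 3704)/30112 = ((-2161)**2 - 3704)*(1/30112) = (4669921 - 3704)*(1/30112) = 4666217*(1/30112) = 4666217/30112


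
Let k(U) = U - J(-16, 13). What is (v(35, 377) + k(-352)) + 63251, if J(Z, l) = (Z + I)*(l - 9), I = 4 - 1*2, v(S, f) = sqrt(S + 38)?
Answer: 62955 + sqrt(73) ≈ 62964.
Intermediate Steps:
v(S, f) = sqrt(38 + S)
I = 2 (I = 4 - 2 = 2)
J(Z, l) = (-9 + l)*(2 + Z) (J(Z, l) = (Z + 2)*(l - 9) = (2 + Z)*(-9 + l) = (-9 + l)*(2 + Z))
k(U) = 56 + U (k(U) = U - (-18 - 9*(-16) + 2*13 - 16*13) = U - (-18 + 144 + 26 - 208) = U - 1*(-56) = U + 56 = 56 + U)
(v(35, 377) + k(-352)) + 63251 = (sqrt(38 + 35) + (56 - 352)) + 63251 = (sqrt(73) - 296) + 63251 = (-296 + sqrt(73)) + 63251 = 62955 + sqrt(73)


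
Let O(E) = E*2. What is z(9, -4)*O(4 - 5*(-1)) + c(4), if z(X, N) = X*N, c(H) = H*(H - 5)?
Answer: -652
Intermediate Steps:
c(H) = H*(-5 + H)
z(X, N) = N*X
O(E) = 2*E
z(9, -4)*O(4 - 5*(-1)) + c(4) = (-4*9)*(2*(4 - 5*(-1))) + 4*(-5 + 4) = -72*(4 + 5) + 4*(-1) = -72*9 - 4 = -36*18 - 4 = -648 - 4 = -652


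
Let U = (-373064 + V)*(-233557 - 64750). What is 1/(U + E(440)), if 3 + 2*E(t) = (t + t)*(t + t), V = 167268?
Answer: 2/122781549141 ≈ 1.6289e-11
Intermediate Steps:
E(t) = -3/2 + 2*t**2 (E(t) = -3/2 + ((t + t)*(t + t))/2 = -3/2 + ((2*t)*(2*t))/2 = -3/2 + (4*t**2)/2 = -3/2 + 2*t**2)
U = 61390387372 (U = (-373064 + 167268)*(-233557 - 64750) = -205796*(-298307) = 61390387372)
1/(U + E(440)) = 1/(61390387372 + (-3/2 + 2*440**2)) = 1/(61390387372 + (-3/2 + 2*193600)) = 1/(61390387372 + (-3/2 + 387200)) = 1/(61390387372 + 774397/2) = 1/(122781549141/2) = 2/122781549141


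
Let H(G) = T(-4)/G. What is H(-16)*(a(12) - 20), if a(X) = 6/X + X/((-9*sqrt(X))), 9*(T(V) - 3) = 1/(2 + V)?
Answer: 689/192 + 53*sqrt(3)/1296 ≈ 3.6594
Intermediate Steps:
T(V) = 3 + 1/(9*(2 + V))
H(G) = 53/(18*G) (H(G) = ((55 + 27*(-4))/(9*(2 - 4)))/G = ((1/9)*(55 - 108)/(-2))/G = ((1/9)*(-1/2)*(-53))/G = 53/(18*G))
a(X) = 6/X - sqrt(X)/9 (a(X) = 6/X + X*(-1/(9*sqrt(X))) = 6/X - sqrt(X)/9)
H(-16)*(a(12) - 20) = ((53/18)/(-16))*((1/9)*(54 - 12**(3/2))/12 - 20) = ((53/18)*(-1/16))*((1/9)*(1/12)*(54 - 24*sqrt(3)) - 20) = -53*((1/9)*(1/12)*(54 - 24*sqrt(3)) - 20)/288 = -53*((1/2 - 2*sqrt(3)/9) - 20)/288 = -53*(-39/2 - 2*sqrt(3)/9)/288 = 689/192 + 53*sqrt(3)/1296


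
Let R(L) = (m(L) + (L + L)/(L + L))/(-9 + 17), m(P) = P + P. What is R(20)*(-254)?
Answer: -5207/4 ≈ -1301.8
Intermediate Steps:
m(P) = 2*P
R(L) = 1/8 + L/4 (R(L) = (2*L + (L + L)/(L + L))/(-9 + 17) = (2*L + (2*L)/((2*L)))/8 = (2*L + (2*L)*(1/(2*L)))*(1/8) = (2*L + 1)*(1/8) = (1 + 2*L)*(1/8) = 1/8 + L/4)
R(20)*(-254) = (1/8 + (1/4)*20)*(-254) = (1/8 + 5)*(-254) = (41/8)*(-254) = -5207/4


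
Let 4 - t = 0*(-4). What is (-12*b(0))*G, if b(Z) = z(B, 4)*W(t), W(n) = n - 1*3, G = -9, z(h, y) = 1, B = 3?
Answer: 108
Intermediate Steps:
t = 4 (t = 4 - 0*(-4) = 4 - 1*0 = 4 + 0 = 4)
W(n) = -3 + n (W(n) = n - 3 = -3 + n)
b(Z) = 1 (b(Z) = 1*(-3 + 4) = 1*1 = 1)
(-12*b(0))*G = -12*1*(-9) = -12*(-9) = 108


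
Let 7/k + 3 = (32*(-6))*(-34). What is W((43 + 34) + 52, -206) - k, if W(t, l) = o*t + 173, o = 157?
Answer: 133279643/6525 ≈ 20426.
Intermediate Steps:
W(t, l) = 173 + 157*t (W(t, l) = 157*t + 173 = 173 + 157*t)
k = 7/6525 (k = 7/(-3 + (32*(-6))*(-34)) = 7/(-3 - 192*(-34)) = 7/(-3 + 6528) = 7/6525 ≈ 0.0010728)
W((43 + 34) + 52, -206) - k = (173 + 157*((43 + 34) + 52)) - 1*7/6525 = (173 + 157*(77 + 52)) - 7/6525 = (173 + 157*129) - 7/6525 = (173 + 20253) - 7/6525 = 20426 - 7/6525 = 133279643/6525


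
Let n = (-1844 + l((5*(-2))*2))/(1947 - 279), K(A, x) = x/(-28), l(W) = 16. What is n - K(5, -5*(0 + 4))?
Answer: -5284/2919 ≈ -1.8102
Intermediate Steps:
K(A, x) = -x/28 (K(A, x) = x*(-1/28) = -x/28)
n = -457/417 (n = (-1844 + 16)/(1947 - 279) = -1828/1668 = -1828*1/1668 = -457/417 ≈ -1.0959)
n - K(5, -5*(0 + 4)) = -457/417 - (-1)*(-5*(0 + 4))/28 = -457/417 - (-1)*(-5*4)/28 = -457/417 - (-1)*(-20)/28 = -457/417 - 1*5/7 = -457/417 - 5/7 = -5284/2919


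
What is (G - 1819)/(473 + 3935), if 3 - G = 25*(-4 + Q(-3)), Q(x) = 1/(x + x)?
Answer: -10271/26448 ≈ -0.38835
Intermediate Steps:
Q(x) = 1/(2*x)
G = 643/6 (G = 3 - 25*(-4 + (½)/(-3)) = 3 - 25*(-4 + (½)*(-⅓)) = 3 - 25*(-4 - ⅙) = 3 - 25*(-25)/6 = 3 - 1*(-625/6) = 3 + 625/6 = 643/6 ≈ 107.17)
(G - 1819)/(473 + 3935) = (643/6 - 1819)/(473 + 3935) = -10271/6/4408 = -10271/6*1/4408 = -10271/26448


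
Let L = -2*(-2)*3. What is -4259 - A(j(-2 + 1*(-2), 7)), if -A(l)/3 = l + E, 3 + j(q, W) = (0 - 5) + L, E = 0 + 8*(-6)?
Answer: -4391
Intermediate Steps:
L = 12 (L = 4*3 = 12)
E = -48 (E = 0 - 48 = -48)
j(q, W) = 4 (j(q, W) = -3 + ((0 - 5) + 12) = -3 + (-5 + 12) = -3 + 7 = 4)
A(l) = 144 - 3*l (A(l) = -3*(l - 48) = -3*(-48 + l) = 144 - 3*l)
-4259 - A(j(-2 + 1*(-2), 7)) = -4259 - (144 - 3*4) = -4259 - (144 - 12) = -4259 - 1*132 = -4259 - 132 = -4391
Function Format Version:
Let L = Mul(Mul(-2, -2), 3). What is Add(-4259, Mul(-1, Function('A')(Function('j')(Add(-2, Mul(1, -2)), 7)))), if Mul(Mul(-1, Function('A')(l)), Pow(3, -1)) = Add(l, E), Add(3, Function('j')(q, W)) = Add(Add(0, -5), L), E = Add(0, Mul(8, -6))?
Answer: -4391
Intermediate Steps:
L = 12 (L = Mul(4, 3) = 12)
E = -48 (E = Add(0, -48) = -48)
Function('j')(q, W) = 4 (Function('j')(q, W) = Add(-3, Add(Add(0, -5), 12)) = Add(-3, Add(-5, 12)) = Add(-3, 7) = 4)
Function('A')(l) = Add(144, Mul(-3, l)) (Function('A')(l) = Mul(-3, Add(l, -48)) = Mul(-3, Add(-48, l)) = Add(144, Mul(-3, l)))
Add(-4259, Mul(-1, Function('A')(Function('j')(Add(-2, Mul(1, -2)), 7)))) = Add(-4259, Mul(-1, Add(144, Mul(-3, 4)))) = Add(-4259, Mul(-1, Add(144, -12))) = Add(-4259, Mul(-1, 132)) = Add(-4259, -132) = -4391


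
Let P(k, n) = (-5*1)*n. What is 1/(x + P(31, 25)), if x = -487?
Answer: -1/612 ≈ -0.0016340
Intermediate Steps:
P(k, n) = -5*n
1/(x + P(31, 25)) = 1/(-487 - 5*25) = 1/(-487 - 125) = 1/(-612) = -1/612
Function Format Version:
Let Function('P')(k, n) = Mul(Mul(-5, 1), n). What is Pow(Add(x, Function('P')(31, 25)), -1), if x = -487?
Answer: Rational(-1, 612) ≈ -0.0016340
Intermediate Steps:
Function('P')(k, n) = Mul(-5, n)
Pow(Add(x, Function('P')(31, 25)), -1) = Pow(Add(-487, Mul(-5, 25)), -1) = Pow(Add(-487, -125), -1) = Pow(-612, -1) = Rational(-1, 612)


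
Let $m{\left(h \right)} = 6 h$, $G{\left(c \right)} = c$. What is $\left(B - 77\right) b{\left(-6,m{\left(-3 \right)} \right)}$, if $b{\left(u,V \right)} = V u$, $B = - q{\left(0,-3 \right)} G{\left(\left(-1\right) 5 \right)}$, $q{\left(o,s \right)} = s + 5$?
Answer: $-7236$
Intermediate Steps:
$q{\left(o,s \right)} = 5 + s$
$B = 10$ ($B = - (5 - 3) \left(\left(-1\right) 5\right) = \left(-1\right) 2 \left(-5\right) = \left(-2\right) \left(-5\right) = 10$)
$\left(B - 77\right) b{\left(-6,m{\left(-3 \right)} \right)} = \left(10 - 77\right) 6 \left(-3\right) \left(-6\right) = - 67 \left(\left(-18\right) \left(-6\right)\right) = \left(-67\right) 108 = -7236$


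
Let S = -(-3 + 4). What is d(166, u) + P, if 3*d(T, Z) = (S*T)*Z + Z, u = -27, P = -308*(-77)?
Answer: 25201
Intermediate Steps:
P = 23716
S = -1 (S = -1*1 = -1)
d(T, Z) = Z/3 - T*Z/3 (d(T, Z) = ((-T)*Z + Z)/3 = (-T*Z + Z)/3 = (Z - T*Z)/3 = Z/3 - T*Z/3)
d(166, u) + P = (⅓)*(-27)*(1 - 1*166) + 23716 = (⅓)*(-27)*(1 - 166) + 23716 = (⅓)*(-27)*(-165) + 23716 = 1485 + 23716 = 25201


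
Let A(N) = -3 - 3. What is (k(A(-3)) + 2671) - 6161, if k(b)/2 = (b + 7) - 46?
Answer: -3580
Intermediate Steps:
A(N) = -6
k(b) = -78 + 2*b (k(b) = 2*((b + 7) - 46) = 2*((7 + b) - 46) = 2*(-39 + b) = -78 + 2*b)
(k(A(-3)) + 2671) - 6161 = ((-78 + 2*(-6)) + 2671) - 6161 = ((-78 - 12) + 2671) - 6161 = (-90 + 2671) - 6161 = 2581 - 6161 = -3580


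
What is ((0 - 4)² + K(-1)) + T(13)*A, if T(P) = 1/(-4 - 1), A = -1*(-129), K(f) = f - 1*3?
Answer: -69/5 ≈ -13.800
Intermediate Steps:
K(f) = -3 + f (K(f) = f - 3 = -3 + f)
A = 129
T(P) = -⅕ (T(P) = 1/(-5) = -⅕)
((0 - 4)² + K(-1)) + T(13)*A = ((0 - 4)² + (-3 - 1)) - ⅕*129 = ((-4)² - 4) - 129/5 = (16 - 4) - 129/5 = 12 - 129/5 = -69/5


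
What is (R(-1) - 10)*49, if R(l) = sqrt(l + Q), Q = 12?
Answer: -490 + 49*sqrt(11) ≈ -327.49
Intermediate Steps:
R(l) = sqrt(12 + l) (R(l) = sqrt(l + 12) = sqrt(12 + l))
(R(-1) - 10)*49 = (sqrt(12 - 1) - 10)*49 = (sqrt(11) - 10)*49 = (-10 + sqrt(11))*49 = -490 + 49*sqrt(11)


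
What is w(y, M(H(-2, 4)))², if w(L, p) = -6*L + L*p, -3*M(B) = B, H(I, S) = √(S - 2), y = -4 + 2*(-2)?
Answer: 20864/9 + 256*√2 ≈ 2680.3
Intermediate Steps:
y = -8 (y = -4 - 4 = -8)
H(I, S) = √(-2 + S)
M(B) = -B/3
w(y, M(H(-2, 4)))² = (-8*(-6 - √(-2 + 4)/3))² = (-8*(-6 - √2/3))² = (48 + 8*√2/3)²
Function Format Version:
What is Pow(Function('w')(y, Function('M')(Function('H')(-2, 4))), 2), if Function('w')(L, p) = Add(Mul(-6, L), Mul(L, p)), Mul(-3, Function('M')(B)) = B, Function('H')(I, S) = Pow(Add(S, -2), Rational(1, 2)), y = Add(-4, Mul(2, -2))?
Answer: Add(Rational(20864, 9), Mul(256, Pow(2, Rational(1, 2)))) ≈ 2680.3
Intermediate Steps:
y = -8 (y = Add(-4, -4) = -8)
Function('H')(I, S) = Pow(Add(-2, S), Rational(1, 2))
Function('M')(B) = Mul(Rational(-1, 3), B)
Pow(Function('w')(y, Function('M')(Function('H')(-2, 4))), 2) = Pow(Mul(-8, Add(-6, Mul(Rational(-1, 3), Pow(Add(-2, 4), Rational(1, 2))))), 2) = Pow(Mul(-8, Add(-6, Mul(Rational(-1, 3), Pow(2, Rational(1, 2))))), 2) = Pow(Add(48, Mul(Rational(8, 3), Pow(2, Rational(1, 2)))), 2)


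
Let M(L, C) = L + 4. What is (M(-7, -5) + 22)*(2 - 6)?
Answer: -76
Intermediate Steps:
M(L, C) = 4 + L
(M(-7, -5) + 22)*(2 - 6) = ((4 - 7) + 22)*(2 - 6) = (-3 + 22)*(-4) = 19*(-4) = -76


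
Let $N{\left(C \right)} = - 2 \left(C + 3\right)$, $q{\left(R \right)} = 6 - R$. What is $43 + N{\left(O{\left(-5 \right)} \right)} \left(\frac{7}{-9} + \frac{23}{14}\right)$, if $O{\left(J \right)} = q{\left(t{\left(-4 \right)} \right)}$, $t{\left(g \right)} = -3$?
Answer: $\frac{467}{21} \approx 22.238$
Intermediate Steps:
$O{\left(J \right)} = 9$ ($O{\left(J \right)} = 6 - -3 = 6 + 3 = 9$)
$N{\left(C \right)} = -6 - 2 C$ ($N{\left(C \right)} = - 2 \left(3 + C\right) = -6 - 2 C$)
$43 + N{\left(O{\left(-5 \right)} \right)} \left(\frac{7}{-9} + \frac{23}{14}\right) = 43 + \left(-6 - 18\right) \left(\frac{7}{-9} + \frac{23}{14}\right) = 43 + \left(-6 - 18\right) \left(7 \left(- \frac{1}{9}\right) + 23 \cdot \frac{1}{14}\right) = 43 - 24 \left(- \frac{7}{9} + \frac{23}{14}\right) = 43 - \frac{436}{21} = \frac{467}{21}$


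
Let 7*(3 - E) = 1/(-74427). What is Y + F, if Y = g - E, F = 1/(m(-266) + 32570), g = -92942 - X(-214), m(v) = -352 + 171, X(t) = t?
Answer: -223538841777493/2410616103 ≈ -92731.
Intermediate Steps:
E = 1562968/520989 (E = 3 - ⅐/(-74427) = 3 - ⅐*(-1/74427) = 3 + 1/520989 = 1562968/520989 ≈ 3.0000)
m(v) = -181
g = -92728 (g = -92942 - 1*(-214) = -92942 + 214 = -92728)
F = 1/32389 (F = 1/(-181 + 32570) = 1/32389 ≈ 3.0875e-5)
Y = -48311830960/520989 (Y = -92728 - 1*1562968/520989 = -92728 - 1562968/520989 = -48311830960/520989 ≈ -92731.)
Y + F = -48311830960/520989 + 1/32389 = -223538841777493/2410616103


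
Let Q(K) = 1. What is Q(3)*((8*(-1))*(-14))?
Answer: 112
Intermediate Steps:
Q(3)*((8*(-1))*(-14)) = 1*((8*(-1))*(-14)) = 1*(-8*(-14)) = 1*112 = 112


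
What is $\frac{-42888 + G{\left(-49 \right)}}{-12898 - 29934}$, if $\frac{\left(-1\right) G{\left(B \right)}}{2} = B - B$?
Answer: $\frac{5361}{5354} \approx 1.0013$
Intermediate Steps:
$G{\left(B \right)} = 0$ ($G{\left(B \right)} = - 2 \left(B - B\right) = \left(-2\right) 0 = 0$)
$\frac{-42888 + G{\left(-49 \right)}}{-12898 - 29934} = \frac{-42888 + 0}{-12898 - 29934} = - \frac{42888}{-42832} = \left(-42888\right) \left(- \frac{1}{42832}\right) = \frac{5361}{5354}$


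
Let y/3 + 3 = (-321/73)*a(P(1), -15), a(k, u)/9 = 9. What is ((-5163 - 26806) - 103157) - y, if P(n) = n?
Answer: -9785538/73 ≈ -1.3405e+5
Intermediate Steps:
a(k, u) = 81 (a(k, u) = 9*9 = 81)
y = -78660/73 (y = -9 + 3*(-321/73*81) = -9 + 3*(-26001/73) = -9 - 78003/73 = -78660/73 ≈ -1077.5)
((-5163 - 26806) - 103157) - y = ((-5163 - 26806) - 103157) - 1*(-78660/73) = (-31969 - 103157) + 78660/73 = -135126 + 78660/73 = -9785538/73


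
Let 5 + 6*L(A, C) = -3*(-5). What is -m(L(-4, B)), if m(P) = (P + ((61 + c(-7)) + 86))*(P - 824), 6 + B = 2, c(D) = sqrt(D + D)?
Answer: 1100282/9 + 2467*I*sqrt(14)/3 ≈ 1.2225e+5 + 3076.9*I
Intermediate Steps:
c(D) = sqrt(2)*sqrt(D) (c(D) = sqrt(2*D) = sqrt(2)*sqrt(D))
B = -4 (B = -6 + 2 = -4)
L(A, C) = 5/3 (L(A, C) = -5/6 + (-3*(-5))/6 = -5/6 + (1/6)*15 = -5/6 + 5/2 = 5/3)
m(P) = (-824 + P)*(147 + P + I*sqrt(14)) (m(P) = (P + ((61 + sqrt(2)*sqrt(-7)) + 86))*(P - 824) = (P + ((61 + sqrt(2)*(I*sqrt(7))) + 86))*(-824 + P) = (P + ((61 + I*sqrt(14)) + 86))*(-824 + P) = (P + (147 + I*sqrt(14)))*(-824 + P) = (147 + P + I*sqrt(14))*(-824 + P) = (-824 + P)*(147 + P + I*sqrt(14)))
-m(L(-4, B)) = -(-121128 + (5/3)**2 - 677*5/3 - 824*I*sqrt(14) + I*(5/3)*sqrt(14)) = -(-121128 + 25/9 - 3385/3 - 824*I*sqrt(14) + 5*I*sqrt(14)/3) = -(-1100282/9 - 2467*I*sqrt(14)/3) = 1100282/9 + 2467*I*sqrt(14)/3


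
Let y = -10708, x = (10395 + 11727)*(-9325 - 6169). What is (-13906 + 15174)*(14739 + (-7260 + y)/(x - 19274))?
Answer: 3203093664826804/171388771 ≈ 1.8689e+7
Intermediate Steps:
x = -342758268 (x = 22122*(-15494) = -342758268)
(-13906 + 15174)*(14739 + (-7260 + y)/(x - 19274)) = (-13906 + 15174)*(14739 + (-7260 - 10708)/(-342758268 - 19274)) = 1268*(14739 - 17968/(-342777542)) = 1268*(14739 - 17968*(-1/342777542)) = 1268*(14739 + 8984/171388771) = 1268*(2526099104753/171388771) = 3203093664826804/171388771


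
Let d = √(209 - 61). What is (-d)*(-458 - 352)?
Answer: 1620*√37 ≈ 9854.1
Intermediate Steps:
d = 2*√37 (d = √148 = 2*√37 ≈ 12.166)
(-d)*(-458 - 352) = (-2*√37)*(-458 - 352) = -2*√37*(-810) = 1620*√37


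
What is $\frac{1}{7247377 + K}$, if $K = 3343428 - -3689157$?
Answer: $\frac{1}{14279962} \approx 7.0028 \cdot 10^{-8}$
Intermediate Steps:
$K = 7032585$ ($K = 3343428 + 3689157 = 7032585$)
$\frac{1}{7247377 + K} = \frac{1}{7247377 + 7032585} = \frac{1}{14279962}$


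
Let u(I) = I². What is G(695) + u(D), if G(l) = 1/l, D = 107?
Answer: 7957056/695 ≈ 11449.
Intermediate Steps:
G(695) + u(D) = 1/695 + 107² = 1/695 + 11449 = 7957056/695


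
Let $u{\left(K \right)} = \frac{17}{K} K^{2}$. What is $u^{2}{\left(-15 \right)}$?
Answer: $65025$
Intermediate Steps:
$u{\left(K \right)} = 17 K$
$u^{2}{\left(-15 \right)} = \left(17 \left(-15\right)\right)^{2} = \left(-255\right)^{2} = 65025$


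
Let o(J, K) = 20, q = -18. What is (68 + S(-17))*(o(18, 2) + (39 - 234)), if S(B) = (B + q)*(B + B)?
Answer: -220150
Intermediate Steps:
S(B) = 2*B*(-18 + B) (S(B) = (B - 18)*(B + B) = (-18 + B)*(2*B) = 2*B*(-18 + B))
(68 + S(-17))*(o(18, 2) + (39 - 234)) = (68 + 2*(-17)*(-18 - 17))*(20 + (39 - 234)) = (68 + 2*(-17)*(-35))*(20 - 195) = (68 + 1190)*(-175) = 1258*(-175) = -220150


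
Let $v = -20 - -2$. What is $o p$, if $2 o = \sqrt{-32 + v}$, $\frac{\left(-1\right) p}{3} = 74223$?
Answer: $- \frac{1113345 i \sqrt{2}}{2} \approx - 7.8725 \cdot 10^{5} i$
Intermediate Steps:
$p = -222669$ ($p = \left(-3\right) 74223 = -222669$)
$v = -18$ ($v = -20 + 2 = -18$)
$o = \frac{5 i \sqrt{2}}{2}$ ($o = \frac{\sqrt{-32 - 18}}{2} = \frac{\sqrt{-50}}{2} = \frac{5 i \sqrt{2}}{2} \approx 3.5355 i$)
$o p = \frac{5 i \sqrt{2}}{2} \left(-222669\right) = - \frac{1113345 i \sqrt{2}}{2}$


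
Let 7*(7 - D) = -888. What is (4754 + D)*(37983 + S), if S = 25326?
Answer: 2166117435/7 ≈ 3.0945e+8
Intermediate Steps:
D = 937/7 (D = 7 - ⅐*(-888) = 7 + 888/7 = 937/7 ≈ 133.86)
(4754 + D)*(37983 + S) = (4754 + 937/7)*(37983 + 25326) = (34215/7)*63309 = 2166117435/7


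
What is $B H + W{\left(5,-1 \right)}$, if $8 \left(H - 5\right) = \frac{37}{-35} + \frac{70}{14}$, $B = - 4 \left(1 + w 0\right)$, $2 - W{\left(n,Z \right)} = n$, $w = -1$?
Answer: $- \frac{874}{35} \approx -24.971$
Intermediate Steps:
$W{\left(n,Z \right)} = 2 - n$
$B = -4$ ($B = - 4 \left(1 - 0\right) = - 4 \left(1 + 0\right) = \left(-4\right) 1 = -4$)
$H = \frac{769}{140}$ ($H = 5 + \frac{\frac{37}{-35} + \frac{70}{14}}{8} = 5 + \frac{37 \left(- \frac{1}{35}\right) + 70 \cdot \frac{1}{14}}{8} = 5 + \frac{- \frac{37}{35} + 5}{8} = 5 + \frac{1}{8} \cdot \frac{138}{35} = 5 + \frac{69}{140} = \frac{769}{140} \approx 5.4929$)
$B H + W{\left(5,-1 \right)} = \left(-4\right) \frac{769}{140} + \left(2 - 5\right) = - \frac{769}{35} + \left(2 - 5\right) = - \frac{769}{35} - 3 = - \frac{874}{35}$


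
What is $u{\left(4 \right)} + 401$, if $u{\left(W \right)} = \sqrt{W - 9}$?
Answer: $401 + i \sqrt{5} \approx 401.0 + 2.2361 i$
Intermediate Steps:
$u{\left(W \right)} = \sqrt{-9 + W}$
$u{\left(4 \right)} + 401 = \sqrt{-9 + 4} + 401 = \sqrt{-5} + 401 = i \sqrt{5} + 401 = 401 + i \sqrt{5}$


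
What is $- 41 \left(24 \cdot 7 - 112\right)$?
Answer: $-2296$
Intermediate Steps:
$- 41 \left(24 \cdot 7 - 112\right) = - 41 \left(168 - 112\right) = \left(-41\right) 56 = -2296$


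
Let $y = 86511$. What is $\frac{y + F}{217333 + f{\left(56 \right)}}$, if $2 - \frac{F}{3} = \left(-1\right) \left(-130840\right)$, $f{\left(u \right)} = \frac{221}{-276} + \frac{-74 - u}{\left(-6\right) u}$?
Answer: $- \frac{394131864}{279924371} \approx -1.408$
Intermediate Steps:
$f{\left(u \right)} = - \frac{221}{276} - \frac{-74 - u}{6 u}$ ($f{\left(u \right)} = 221 \left(- \frac{1}{276}\right) + \left(-74 - u\right) \left(- \frac{1}{6 u}\right) = - \frac{221}{276} - \frac{-74 - u}{6 u}$)
$F = -392514$ ($F = 6 - 3 \left(\left(-1\right) \left(-130840\right)\right) = 6 - 392520 = -392514$)
$\frac{y + F}{217333 + f{\left(56 \right)}} = \frac{86511 - 392514}{217333 + \frac{3404 - 9800}{276 \cdot 56}} = - \frac{306003}{217333 + \frac{1}{276} \cdot \frac{1}{56} \left(3404 - 9800\right)} = - \frac{306003}{217333 + \frac{1}{276} \cdot \frac{1}{56} \left(-6396\right)} = - \frac{306003}{217333 - \frac{533}{1288}} = - \frac{306003}{\frac{279924371}{1288}} = \left(-306003\right) \frac{1288}{279924371} = - \frac{394131864}{279924371}$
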